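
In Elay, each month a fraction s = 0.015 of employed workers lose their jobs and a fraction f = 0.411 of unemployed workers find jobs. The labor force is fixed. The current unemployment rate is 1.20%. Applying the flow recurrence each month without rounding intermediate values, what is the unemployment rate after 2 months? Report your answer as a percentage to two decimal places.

With a fixed labor force, u_{t+1} = u_t + s·(1−u_t) − f·u_t = u_t·(1−s−f) + s.
Here 1−s−f = 0.574 and s = 0.015.
u_1 = 0.012000 × 0.574 + 0.015 = 0.021888.
u_2 = 0.021888 × 0.574 + 0.015 = 0.027564.

Unemployment rate after two months ≈ 2.76%.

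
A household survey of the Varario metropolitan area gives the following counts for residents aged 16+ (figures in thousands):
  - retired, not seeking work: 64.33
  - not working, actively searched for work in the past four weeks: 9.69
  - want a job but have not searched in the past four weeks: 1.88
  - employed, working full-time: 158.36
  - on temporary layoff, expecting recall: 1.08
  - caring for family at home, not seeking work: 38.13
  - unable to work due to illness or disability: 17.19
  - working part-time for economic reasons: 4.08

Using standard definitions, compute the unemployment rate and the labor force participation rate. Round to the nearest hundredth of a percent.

Employed = 158.36 + 4.08 = 162.44 thousand (anyone who worked, including part-time for economic reasons, counts as employed).
Unemployed = 9.69 + 1.08 = 10.77 thousand (jobless and actively searching, or on temporary layoff).
Labor force = 162.44 + 10.77 = 173.21 thousand.
Not in labor force = 64.33 + 1.88 + 38.13 + 17.19 = 121.53 thousand (those not working and not actively searching are outside the labor force — including those who want a job but have given up searching).
Civilian working-age population = 173.21 + 121.53 = 294.74 thousand.
Unemployment rate = 10.77 / 173.21 = 6.22%.
Labor force participation rate = 173.21 / 294.74 = 58.77%.

Unemployment rate ≈ 6.22%; labor force participation rate ≈ 58.77%.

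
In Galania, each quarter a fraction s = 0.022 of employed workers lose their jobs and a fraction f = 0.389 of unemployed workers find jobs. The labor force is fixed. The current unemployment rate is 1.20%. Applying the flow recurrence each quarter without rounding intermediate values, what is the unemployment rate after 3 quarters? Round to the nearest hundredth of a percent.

Unemployment rate after three quarters ≈ 4.50%.

With a fixed labor force, u_{t+1} = u_t + s·(1−u_t) − f·u_t = u_t·(1−s−f) + s.
Here 1−s−f = 0.589 and s = 0.022.
u_1 = 0.012000 × 0.589 + 0.022 = 0.029068.
u_2 = 0.029068 × 0.589 + 0.022 = 0.039121.
u_3 = 0.039121 × 0.589 + 0.022 = 0.045042.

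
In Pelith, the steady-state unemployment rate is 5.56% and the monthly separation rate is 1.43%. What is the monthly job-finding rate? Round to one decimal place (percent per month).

From u* = s/(s+f): f = s·(1−u)/u.
f = 1.43 × (1 − 0.0556) / 0.0556 = 1.3505 / 0.0556 ≈ 24.3% per month.

Job-finding rate ≈ 24.3% per month.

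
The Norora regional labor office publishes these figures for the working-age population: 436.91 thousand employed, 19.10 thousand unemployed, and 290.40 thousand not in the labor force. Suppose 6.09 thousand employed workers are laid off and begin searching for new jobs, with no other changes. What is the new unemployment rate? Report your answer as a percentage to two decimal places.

Initially, labor force = 436.91 + 19.10 = 456.01 thousand, so u = 19.10/456.01 = 4.19%.
After the change, employed falls and unemployed rises by 6.09; labor force unchanged → E = 430.82, U = 25.19, labor force = 456.01 thousand.
New unemployment rate = 25.19 / 456.01 = 5.52%.

New unemployment rate ≈ 5.52%.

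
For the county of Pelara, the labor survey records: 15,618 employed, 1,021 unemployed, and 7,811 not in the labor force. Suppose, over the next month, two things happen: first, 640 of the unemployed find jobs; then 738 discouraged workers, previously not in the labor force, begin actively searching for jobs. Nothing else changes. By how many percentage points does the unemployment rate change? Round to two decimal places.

Initially, labor force = 15,618 + 1,021 = 16,639, so u = 1,021/16,639 = 6.14%.
After the first change, unemployed falls and employed rises by 640; labor force unchanged → E = 16,258, U = 381, labor force = 16,639.
After the second change, unemployed and labor force both rise by 738 → E = 16,258, U = 1,119, labor force = 17,377.
New unemployment rate = 1,119 / 17,377 = 6.44%.
Change = 6.44% − 6.14% = +0.30 percentage points.

The unemployment rate changes by +0.30 percentage points.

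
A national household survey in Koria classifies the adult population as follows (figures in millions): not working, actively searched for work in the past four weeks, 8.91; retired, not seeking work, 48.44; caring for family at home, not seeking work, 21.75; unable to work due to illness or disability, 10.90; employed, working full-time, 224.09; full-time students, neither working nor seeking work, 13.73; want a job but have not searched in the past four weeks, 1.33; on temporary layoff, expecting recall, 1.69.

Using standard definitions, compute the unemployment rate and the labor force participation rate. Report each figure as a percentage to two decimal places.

Unemployment rate ≈ 4.52%; labor force participation rate ≈ 70.94%.

Employed = 224.09 million.
Unemployed = 8.91 + 1.69 = 10.60 million (jobless and actively searching, or on temporary layoff).
Labor force = 224.09 + 10.60 = 234.69 million.
Not in labor force = 48.44 + 21.75 + 10.90 + 13.73 + 1.33 = 96.15 million (those not working and not actively searching are outside the labor force — including those who want a job but have given up searching).
Civilian working-age population = 234.69 + 96.15 = 330.84 million.
Unemployment rate = 10.60 / 234.69 = 4.52%.
Labor force participation rate = 234.69 / 330.84 = 70.94%.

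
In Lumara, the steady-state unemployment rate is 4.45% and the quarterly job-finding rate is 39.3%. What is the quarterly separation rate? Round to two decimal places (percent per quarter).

From u* = s/(s+f): s = u·f/(1−u).
s = 0.0445 × 39.3 / (1 − 0.0445) = 1.7489 / 0.9555 ≈ 1.83% per quarter.

Separation rate ≈ 1.83% per quarter.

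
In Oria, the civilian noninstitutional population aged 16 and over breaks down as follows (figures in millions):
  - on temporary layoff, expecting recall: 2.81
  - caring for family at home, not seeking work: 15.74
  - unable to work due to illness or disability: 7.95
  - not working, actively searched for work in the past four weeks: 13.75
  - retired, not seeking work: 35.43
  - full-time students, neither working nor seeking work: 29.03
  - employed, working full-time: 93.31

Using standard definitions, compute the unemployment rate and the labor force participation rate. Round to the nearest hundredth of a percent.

Unemployment rate ≈ 15.07%; labor force participation rate ≈ 55.48%.

Employed = 93.31 million.
Unemployed = 2.81 + 13.75 = 16.56 million (jobless and actively searching, or on temporary layoff).
Labor force = 93.31 + 16.56 = 109.87 million.
Not in labor force = 15.74 + 7.95 + 35.43 + 29.03 = 88.15 million (those not working and not actively searching are outside the labor force).
Civilian working-age population = 109.87 + 88.15 = 198.02 million.
Unemployment rate = 16.56 / 109.87 = 15.07%.
Labor force participation rate = 109.87 / 198.02 = 55.48%.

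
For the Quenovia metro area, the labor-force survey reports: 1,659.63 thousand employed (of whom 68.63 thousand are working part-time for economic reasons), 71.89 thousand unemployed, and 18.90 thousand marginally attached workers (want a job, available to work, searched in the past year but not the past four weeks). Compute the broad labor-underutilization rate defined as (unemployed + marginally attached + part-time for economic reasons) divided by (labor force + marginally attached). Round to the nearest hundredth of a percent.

Labor force = 1,659.63 + 71.89 = 1,731.52 thousand.
Numerator = 71.89 + 18.90 + 68.63 = 159.42 thousand.
Denominator = 1,731.52 + 18.90 = 1,750.42 thousand.
Broad rate = 159.42 / 1,750.42 = 9.11%.

Broad underutilization rate ≈ 9.11%.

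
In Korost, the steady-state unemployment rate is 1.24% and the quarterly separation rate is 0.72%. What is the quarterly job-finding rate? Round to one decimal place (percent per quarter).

From u* = s/(s+f): f = s·(1−u)/u.
f = 0.72 × (1 − 0.0124) / 0.0124 = 0.7111 / 0.0124 ≈ 57.3% per quarter.

Job-finding rate ≈ 57.3% per quarter.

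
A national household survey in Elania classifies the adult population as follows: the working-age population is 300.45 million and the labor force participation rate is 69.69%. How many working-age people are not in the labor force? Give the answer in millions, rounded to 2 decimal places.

About 91.07 million are not in the labor force.

Share not in the labor force = 1 − 0.6969 = 0.3031.
Not in labor force = 0.3031 × 300.45 ≈ 91.07 million.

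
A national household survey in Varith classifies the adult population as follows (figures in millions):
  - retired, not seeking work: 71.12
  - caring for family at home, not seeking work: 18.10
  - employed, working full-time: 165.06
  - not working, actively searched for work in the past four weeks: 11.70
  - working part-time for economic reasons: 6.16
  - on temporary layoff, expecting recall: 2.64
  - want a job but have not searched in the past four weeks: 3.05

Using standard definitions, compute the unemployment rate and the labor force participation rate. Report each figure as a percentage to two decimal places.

Unemployment rate ≈ 7.73%; labor force participation rate ≈ 66.79%.

Employed = 165.06 + 6.16 = 171.22 million (anyone who worked, including part-time for economic reasons, counts as employed).
Unemployed = 11.70 + 2.64 = 14.34 million (jobless and actively searching, or on temporary layoff).
Labor force = 171.22 + 14.34 = 185.56 million.
Not in labor force = 71.12 + 18.10 + 3.05 = 92.27 million (those not working and not actively searching are outside the labor force — including those who want a job but have given up searching).
Civilian working-age population = 185.56 + 92.27 = 277.83 million.
Unemployment rate = 14.34 / 185.56 = 7.73%.
Labor force participation rate = 185.56 / 277.83 = 66.79%.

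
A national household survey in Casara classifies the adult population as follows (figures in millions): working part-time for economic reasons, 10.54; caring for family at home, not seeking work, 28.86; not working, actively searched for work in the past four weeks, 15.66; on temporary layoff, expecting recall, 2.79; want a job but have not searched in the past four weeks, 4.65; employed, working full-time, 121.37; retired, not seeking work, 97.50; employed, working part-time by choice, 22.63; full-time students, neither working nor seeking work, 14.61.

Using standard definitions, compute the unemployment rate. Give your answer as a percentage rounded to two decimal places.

Unemployment rate ≈ 10.67%.

Employed = 10.54 + 121.37 + 22.63 = 154.54 million (anyone who worked, including part-time for economic reasons, counts as employed).
Unemployed = 15.66 + 2.79 = 18.45 million (jobless and actively searching, or on temporary layoff).
Labor force = 154.54 + 18.45 = 172.99 million.
Unemployment rate = 18.45 / 172.99 = 10.67%.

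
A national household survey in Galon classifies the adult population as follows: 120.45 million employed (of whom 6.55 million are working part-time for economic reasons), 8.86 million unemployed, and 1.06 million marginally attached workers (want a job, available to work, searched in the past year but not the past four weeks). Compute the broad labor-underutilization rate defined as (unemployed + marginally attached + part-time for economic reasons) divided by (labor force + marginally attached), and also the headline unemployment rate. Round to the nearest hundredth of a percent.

Labor force = 120.45 + 8.86 = 129.31 million.
Numerator = 8.86 + 1.06 + 6.55 = 16.47 million.
Denominator = 129.31 + 1.06 = 130.37 million.
Broad rate = 16.47 / 130.37 = 12.63%.
Headline unemployment rate = 8.86 / 129.31 = 6.85%.

Broad underutilization rate ≈ 12.63%; headline unemployment rate ≈ 6.85%.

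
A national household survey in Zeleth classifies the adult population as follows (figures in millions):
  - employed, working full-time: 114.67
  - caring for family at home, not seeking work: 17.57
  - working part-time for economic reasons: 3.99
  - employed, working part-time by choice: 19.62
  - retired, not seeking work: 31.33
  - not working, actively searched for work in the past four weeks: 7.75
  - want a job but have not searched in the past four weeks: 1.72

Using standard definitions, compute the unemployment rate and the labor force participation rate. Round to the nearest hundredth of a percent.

Employed = 114.67 + 3.99 + 19.62 = 138.28 million (anyone who worked, including part-time for economic reasons, counts as employed).
Unemployed = 7.75 million.
Labor force = 138.28 + 7.75 = 146.03 million.
Not in labor force = 17.57 + 31.33 + 1.72 = 50.62 million (those not working and not actively searching are outside the labor force — including those who want a job but have given up searching).
Civilian working-age population = 146.03 + 50.62 = 196.65 million.
Unemployment rate = 7.75 / 146.03 = 5.31%.
Labor force participation rate = 146.03 / 196.65 = 74.26%.

Unemployment rate ≈ 5.31%; labor force participation rate ≈ 74.26%.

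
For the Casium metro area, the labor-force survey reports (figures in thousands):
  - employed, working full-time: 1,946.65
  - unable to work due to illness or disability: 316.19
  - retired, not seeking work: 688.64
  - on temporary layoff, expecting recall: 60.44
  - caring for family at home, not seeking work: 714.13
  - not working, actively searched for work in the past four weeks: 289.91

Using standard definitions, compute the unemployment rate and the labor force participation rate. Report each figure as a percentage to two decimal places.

Unemployment rate ≈ 15.25%; labor force participation rate ≈ 57.20%.

Employed = 1,946.65 thousand.
Unemployed = 60.44 + 289.91 = 350.35 thousand (jobless and actively searching, or on temporary layoff).
Labor force = 1,946.65 + 350.35 = 2,297.00 thousand.
Not in labor force = 316.19 + 688.64 + 714.13 = 1,718.96 thousand (those not working and not actively searching are outside the labor force).
Civilian working-age population = 2,297.00 + 1,718.96 = 4,015.96 thousand.
Unemployment rate = 350.35 / 2,297.00 = 15.25%.
Labor force participation rate = 2,297.00 / 4,015.96 = 57.20%.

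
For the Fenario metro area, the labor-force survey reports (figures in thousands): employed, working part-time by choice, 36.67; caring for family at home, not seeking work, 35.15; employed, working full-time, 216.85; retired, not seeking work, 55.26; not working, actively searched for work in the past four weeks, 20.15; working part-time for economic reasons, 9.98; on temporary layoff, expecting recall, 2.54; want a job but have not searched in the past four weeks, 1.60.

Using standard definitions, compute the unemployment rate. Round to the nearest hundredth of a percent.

Unemployment rate ≈ 7.93%.

Employed = 36.67 + 216.85 + 9.98 = 263.50 thousand (anyone who worked, including part-time for economic reasons, counts as employed).
Unemployed = 20.15 + 2.54 = 22.69 thousand (jobless and actively searching, or on temporary layoff).
Labor force = 263.50 + 22.69 = 286.19 thousand.
Unemployment rate = 22.69 / 286.19 = 7.93%.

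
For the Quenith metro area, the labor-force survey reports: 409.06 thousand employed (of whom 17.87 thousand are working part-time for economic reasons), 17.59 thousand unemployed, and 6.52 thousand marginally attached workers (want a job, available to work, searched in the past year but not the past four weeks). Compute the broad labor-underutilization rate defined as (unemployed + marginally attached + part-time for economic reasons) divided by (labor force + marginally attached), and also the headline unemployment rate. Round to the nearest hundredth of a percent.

Labor force = 409.06 + 17.59 = 426.65 thousand.
Numerator = 17.59 + 6.52 + 17.87 = 41.98 thousand.
Denominator = 426.65 + 6.52 = 433.17 thousand.
Broad rate = 41.98 / 433.17 = 9.69%.
Headline unemployment rate = 17.59 / 426.65 = 4.12%.

Broad underutilization rate ≈ 9.69%; headline unemployment rate ≈ 4.12%.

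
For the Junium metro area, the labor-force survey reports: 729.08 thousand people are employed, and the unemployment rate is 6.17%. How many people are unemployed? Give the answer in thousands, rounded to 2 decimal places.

Let U be the number unemployed. The labor force is E + U, and U/(E+U) = 0.0617.
So U = 0.0617 × 729.08 / (1 − 0.0617) = 44.9842 / 0.9383 ≈ 47.94 thousand.

About 47.94 thousand are unemployed.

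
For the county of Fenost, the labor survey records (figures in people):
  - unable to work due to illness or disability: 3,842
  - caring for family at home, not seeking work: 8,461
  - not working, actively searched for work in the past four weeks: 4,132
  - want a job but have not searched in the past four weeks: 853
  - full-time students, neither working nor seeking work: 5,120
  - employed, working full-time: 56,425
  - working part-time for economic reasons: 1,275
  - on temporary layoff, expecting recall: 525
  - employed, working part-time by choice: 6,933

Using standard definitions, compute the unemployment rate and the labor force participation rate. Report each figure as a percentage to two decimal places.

Employed = 56,425 + 1,275 + 6,933 = 64,633 (anyone who worked, including part-time for economic reasons, counts as employed).
Unemployed = 4,132 + 525 = 4,657 (jobless and actively searching, or on temporary layoff).
Labor force = 64,633 + 4,657 = 69,290.
Not in labor force = 3,842 + 8,461 + 853 + 5,120 = 18,276 (those not working and not actively searching are outside the labor force — including those who want a job but have given up searching).
Civilian working-age population = 69,290 + 18,276 = 87,566.
Unemployment rate = 4,657 / 69,290 = 6.72%.
Labor force participation rate = 69,290 / 87,566 = 79.13%.

Unemployment rate ≈ 6.72%; labor force participation rate ≈ 79.13%.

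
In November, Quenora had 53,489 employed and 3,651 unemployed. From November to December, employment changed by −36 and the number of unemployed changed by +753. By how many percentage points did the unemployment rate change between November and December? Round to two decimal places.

The unemployment rate changed by +1.22 percentage points.

November: labor force = 53,489 + 3,651 = 57,140; u = 3,651/57,140 = 6.39%.
December: labor force = 53,453 + 4,404 = 57,857; u = 4,404/57,857 = 7.61%.
Change = 7.61% − 6.39% = +1.22 pp.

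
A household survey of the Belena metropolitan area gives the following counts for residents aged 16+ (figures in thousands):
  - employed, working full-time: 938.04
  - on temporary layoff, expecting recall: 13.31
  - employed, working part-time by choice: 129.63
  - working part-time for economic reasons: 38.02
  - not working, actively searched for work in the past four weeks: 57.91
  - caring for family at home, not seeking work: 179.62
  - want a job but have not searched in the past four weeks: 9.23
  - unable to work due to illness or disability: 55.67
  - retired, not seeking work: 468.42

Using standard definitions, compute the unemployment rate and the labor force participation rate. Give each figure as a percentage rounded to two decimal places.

Unemployment rate ≈ 6.05%; labor force participation rate ≈ 62.28%.

Employed = 938.04 + 129.63 + 38.02 = 1,105.69 thousand (anyone who worked, including part-time for economic reasons, counts as employed).
Unemployed = 13.31 + 57.91 = 71.22 thousand (jobless and actively searching, or on temporary layoff).
Labor force = 1,105.69 + 71.22 = 1,176.91 thousand.
Not in labor force = 179.62 + 9.23 + 55.67 + 468.42 = 712.94 thousand (those not working and not actively searching are outside the labor force — including those who want a job but have given up searching).
Civilian working-age population = 1,176.91 + 712.94 = 1,889.85 thousand.
Unemployment rate = 71.22 / 1,176.91 = 6.05%.
Labor force participation rate = 1,176.91 / 1,889.85 = 62.28%.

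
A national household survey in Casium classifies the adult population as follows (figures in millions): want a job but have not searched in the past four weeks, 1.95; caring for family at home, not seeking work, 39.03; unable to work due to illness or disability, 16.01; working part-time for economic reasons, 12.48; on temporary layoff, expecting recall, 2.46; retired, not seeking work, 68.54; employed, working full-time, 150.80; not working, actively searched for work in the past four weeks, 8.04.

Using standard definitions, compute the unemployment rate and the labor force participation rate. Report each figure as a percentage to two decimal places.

Employed = 12.48 + 150.80 = 163.28 million (anyone who worked, including part-time for economic reasons, counts as employed).
Unemployed = 2.46 + 8.04 = 10.50 million (jobless and actively searching, or on temporary layoff).
Labor force = 163.28 + 10.50 = 173.78 million.
Not in labor force = 1.95 + 39.03 + 16.01 + 68.54 = 125.53 million (those not working and not actively searching are outside the labor force — including those who want a job but have given up searching).
Civilian working-age population = 173.78 + 125.53 = 299.31 million.
Unemployment rate = 10.50 / 173.78 = 6.04%.
Labor force participation rate = 173.78 / 299.31 = 58.06%.

Unemployment rate ≈ 6.04%; labor force participation rate ≈ 58.06%.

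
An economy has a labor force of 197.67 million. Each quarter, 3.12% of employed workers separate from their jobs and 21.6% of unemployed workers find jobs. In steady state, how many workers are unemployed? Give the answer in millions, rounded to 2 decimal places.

About 24.95 million are unemployed in steady state.

Steady-state unemployment rate u* = s/(s+f) = 3.12/(3.12+21.6) = 0.126214.
Unemployed = u* × labor force = 0.126214 × 197.67 ≈ 24.95 million.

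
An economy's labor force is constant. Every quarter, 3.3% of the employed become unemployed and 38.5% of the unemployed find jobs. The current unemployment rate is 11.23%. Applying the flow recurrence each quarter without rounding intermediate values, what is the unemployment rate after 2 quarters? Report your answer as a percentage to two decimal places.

With a fixed labor force, u_{t+1} = u_t + s·(1−u_t) − f·u_t = u_t·(1−s−f) + s.
Here 1−s−f = 0.582 and s = 0.033.
u_1 = 0.112300 × 0.582 + 0.033 = 0.098359.
u_2 = 0.098359 × 0.582 + 0.033 = 0.090245.

Unemployment rate after two quarters ≈ 9.02%.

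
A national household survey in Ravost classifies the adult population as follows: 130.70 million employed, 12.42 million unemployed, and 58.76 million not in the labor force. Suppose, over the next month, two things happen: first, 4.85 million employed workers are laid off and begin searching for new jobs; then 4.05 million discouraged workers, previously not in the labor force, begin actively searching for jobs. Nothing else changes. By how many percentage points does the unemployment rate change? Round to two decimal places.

The unemployment rate changes by +5.81 percentage points.

Initially, labor force = 130.70 + 12.42 = 143.12 million, so u = 12.42/143.12 = 8.68%.
After the first change, employed falls and unemployed rises by 4.85; labor force unchanged → E = 125.85, U = 17.27, labor force = 143.12 million.
After the second change, unemployed and labor force both rise by 4.05 → E = 125.85, U = 21.32, labor force = 147.17 million.
New unemployment rate = 21.32 / 147.17 = 14.49%.
Change = 14.49% − 8.68% = +5.81 percentage points.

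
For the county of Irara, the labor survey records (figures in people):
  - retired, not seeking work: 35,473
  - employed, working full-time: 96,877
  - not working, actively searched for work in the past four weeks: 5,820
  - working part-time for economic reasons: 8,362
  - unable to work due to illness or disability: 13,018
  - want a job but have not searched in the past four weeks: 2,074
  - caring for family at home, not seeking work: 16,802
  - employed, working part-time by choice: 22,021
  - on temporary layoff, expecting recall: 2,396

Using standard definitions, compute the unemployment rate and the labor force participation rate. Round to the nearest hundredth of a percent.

Unemployment rate ≈ 6.06%; labor force participation rate ≈ 66.79%.

Employed = 96,877 + 8,362 + 22,021 = 127,260 (anyone who worked, including part-time for economic reasons, counts as employed).
Unemployed = 5,820 + 2,396 = 8,216 (jobless and actively searching, or on temporary layoff).
Labor force = 127,260 + 8,216 = 135,476.
Not in labor force = 35,473 + 13,018 + 2,074 + 16,802 = 67,367 (those not working and not actively searching are outside the labor force — including those who want a job but have given up searching).
Civilian working-age population = 135,476 + 67,367 = 202,843.
Unemployment rate = 8,216 / 135,476 = 6.06%.
Labor force participation rate = 135,476 / 202,843 = 66.79%.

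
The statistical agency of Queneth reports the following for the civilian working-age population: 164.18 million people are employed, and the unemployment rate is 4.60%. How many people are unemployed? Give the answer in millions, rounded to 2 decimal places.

Let U be the number unemployed. The labor force is E + U, and U/(E+U) = 0.0460.
So U = 0.0460 × 164.18 / (1 − 0.0460) = 7.5523 / 0.9540 ≈ 7.92 million.

About 7.92 million are unemployed.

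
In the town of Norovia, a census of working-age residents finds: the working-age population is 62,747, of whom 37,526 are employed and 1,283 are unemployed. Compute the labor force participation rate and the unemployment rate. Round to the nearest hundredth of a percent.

Labor force participation rate ≈ 61.85%; unemployment rate ≈ 3.31%.

Labor force = employed + unemployed = 37,526 + 1,283 = 38,809.
Unemployment rate = 1,283 / 38,809 = 3.31%.
Labor force participation rate = 38,809 / 62,747 = 61.85%.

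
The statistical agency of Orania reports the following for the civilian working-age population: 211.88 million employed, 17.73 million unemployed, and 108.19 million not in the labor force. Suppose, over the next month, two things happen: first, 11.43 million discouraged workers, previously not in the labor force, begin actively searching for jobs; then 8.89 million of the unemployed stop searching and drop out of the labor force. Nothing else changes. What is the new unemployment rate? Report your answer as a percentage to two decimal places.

New unemployment rate ≈ 8.73%.

Initially, labor force = 211.88 + 17.73 = 229.61 million, so u = 17.73/229.61 = 7.72%.
After the first change, unemployed and labor force both rise by 11.43 → E = 211.88, U = 29.16, labor force = 241.04 million.
After the second change, unemployed and labor force both fall by 8.89 → E = 211.88, U = 20.27, labor force = 232.15 million.
New unemployment rate = 20.27 / 232.15 = 8.73%.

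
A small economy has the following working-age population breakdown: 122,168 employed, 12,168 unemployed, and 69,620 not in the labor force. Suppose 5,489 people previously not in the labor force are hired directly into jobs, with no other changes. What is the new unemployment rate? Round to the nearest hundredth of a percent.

Initially, labor force = 122,168 + 12,168 = 134,336, so u = 12,168/134,336 = 9.06%.
After the change, employed and labor force both rise by 5,489; unemployed unchanged → E = 127,657, U = 12,168, labor force = 139,825.
New unemployment rate = 12,168 / 139,825 = 8.70%.

New unemployment rate ≈ 8.70%.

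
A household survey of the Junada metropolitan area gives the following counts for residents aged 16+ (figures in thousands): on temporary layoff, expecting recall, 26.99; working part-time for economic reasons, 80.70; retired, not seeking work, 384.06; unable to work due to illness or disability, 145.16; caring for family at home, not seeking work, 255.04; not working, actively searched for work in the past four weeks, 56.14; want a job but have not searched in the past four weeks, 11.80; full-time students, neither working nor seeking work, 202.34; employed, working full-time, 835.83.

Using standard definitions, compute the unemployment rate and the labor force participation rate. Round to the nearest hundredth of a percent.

Employed = 80.70 + 835.83 = 916.53 thousand (anyone who worked, including part-time for economic reasons, counts as employed).
Unemployed = 26.99 + 56.14 = 83.13 thousand (jobless and actively searching, or on temporary layoff).
Labor force = 916.53 + 83.13 = 999.66 thousand.
Not in labor force = 384.06 + 145.16 + 255.04 + 11.80 + 202.34 = 998.40 thousand (those not working and not actively searching are outside the labor force — including those who want a job but have given up searching).
Civilian working-age population = 999.66 + 998.40 = 1,998.06 thousand.
Unemployment rate = 83.13 / 999.66 = 8.32%.
Labor force participation rate = 999.66 / 1,998.06 = 50.03%.

Unemployment rate ≈ 8.32%; labor force participation rate ≈ 50.03%.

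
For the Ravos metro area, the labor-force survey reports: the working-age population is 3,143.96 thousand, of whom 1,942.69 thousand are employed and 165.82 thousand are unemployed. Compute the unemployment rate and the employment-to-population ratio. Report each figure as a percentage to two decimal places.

Unemployment rate ≈ 7.86%; employment-population ratio ≈ 61.79%.

Labor force = employed + unemployed = 1,942.69 + 165.82 = 2,108.51 thousand.
Unemployment rate = 165.82 / 2,108.51 = 7.86%.
Employment-population ratio = 1,942.69 / 3,143.96 = 61.79%.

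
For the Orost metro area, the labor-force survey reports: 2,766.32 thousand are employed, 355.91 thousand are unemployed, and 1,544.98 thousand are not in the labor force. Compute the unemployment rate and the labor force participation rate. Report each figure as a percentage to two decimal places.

Labor force = employed + unemployed = 2,766.32 + 355.91 = 3,122.23 thousand.
Working-age population = 3,122.23 + 1,544.98 = 4,667.21 thousand.
Unemployment rate = 355.91 / 3,122.23 = 11.40%.
Labor force participation rate = 3,122.23 / 4,667.21 = 66.90%.

Unemployment rate ≈ 11.40%; labor force participation rate ≈ 66.90%.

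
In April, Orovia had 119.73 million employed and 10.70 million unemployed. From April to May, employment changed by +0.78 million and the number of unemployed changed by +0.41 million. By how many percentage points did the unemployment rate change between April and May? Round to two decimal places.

The unemployment rate changed by +0.24 percentage points.

April: labor force = 119.73 + 10.70 = 130.43; u = 10.70/130.43 = 8.20%.
May: labor force = 120.51 + 11.11 = 131.62; u = 11.11/131.62 = 8.44%.
Change = 8.44% − 8.20% = +0.24 pp.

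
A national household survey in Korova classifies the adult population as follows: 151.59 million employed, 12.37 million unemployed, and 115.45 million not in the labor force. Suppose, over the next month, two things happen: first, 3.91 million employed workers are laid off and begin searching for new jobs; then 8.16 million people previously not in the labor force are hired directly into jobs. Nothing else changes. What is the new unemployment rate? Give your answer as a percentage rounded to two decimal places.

Initially, labor force = 151.59 + 12.37 = 163.96 million, so u = 12.37/163.96 = 7.54%.
After the first change, employed falls and unemployed rises by 3.91; labor force unchanged → E = 147.68, U = 16.28, labor force = 163.96 million.
After the second change, employed and labor force both rise by 8.16; unemployed unchanged → E = 155.84, U = 16.28, labor force = 172.12 million.
New unemployment rate = 16.28 / 172.12 = 9.46%.

New unemployment rate ≈ 9.46%.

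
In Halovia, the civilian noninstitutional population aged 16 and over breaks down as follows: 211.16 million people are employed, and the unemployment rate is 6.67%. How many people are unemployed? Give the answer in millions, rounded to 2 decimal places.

About 15.09 million are unemployed.

Let U be the number unemployed. The labor force is E + U, and U/(E+U) = 0.0667.
So U = 0.0667 × 211.16 / (1 − 0.0667) = 14.0844 / 0.9333 ≈ 15.09 million.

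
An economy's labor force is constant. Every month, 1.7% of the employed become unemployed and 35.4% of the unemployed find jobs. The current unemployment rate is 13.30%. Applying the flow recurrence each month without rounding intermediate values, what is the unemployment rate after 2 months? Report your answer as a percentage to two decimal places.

Unemployment rate after two months ≈ 8.03%.

With a fixed labor force, u_{t+1} = u_t + s·(1−u_t) − f·u_t = u_t·(1−s−f) + s.
Here 1−s−f = 0.629 and s = 0.017.
u_1 = 0.133000 × 0.629 + 0.017 = 0.100657.
u_2 = 0.100657 × 0.629 + 0.017 = 0.080313.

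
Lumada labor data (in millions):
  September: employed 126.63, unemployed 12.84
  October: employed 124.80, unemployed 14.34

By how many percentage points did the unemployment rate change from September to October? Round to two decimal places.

September: labor force = 126.63 + 12.84 = 139.47; u = 12.84/139.47 = 9.21%.
October: labor force = 124.80 + 14.34 = 139.14; u = 14.34/139.14 = 10.31%.
Change = 10.31% − 9.21% = +1.10 pp.

The unemployment rate changed by +1.10 percentage points.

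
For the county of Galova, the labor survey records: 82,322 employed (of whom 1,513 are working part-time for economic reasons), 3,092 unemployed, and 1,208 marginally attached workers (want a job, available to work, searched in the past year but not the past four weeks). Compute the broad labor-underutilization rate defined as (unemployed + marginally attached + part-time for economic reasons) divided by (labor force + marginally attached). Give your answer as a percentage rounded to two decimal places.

Broad underutilization rate ≈ 6.71%.

Labor force = 82,322 + 3,092 = 85,414.
Numerator = 3,092 + 1,208 + 1,513 = 5,813.
Denominator = 85,414 + 1,208 = 86,622.
Broad rate = 5,813 / 86,622 = 6.71%.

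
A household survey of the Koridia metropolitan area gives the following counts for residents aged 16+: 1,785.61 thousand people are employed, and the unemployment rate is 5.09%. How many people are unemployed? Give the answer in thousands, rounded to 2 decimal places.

Let U be the number unemployed. The labor force is E + U, and U/(E+U) = 0.0509.
So U = 0.0509 × 1,785.61 / (1 − 0.0509) = 90.8875 / 0.9491 ≈ 95.76 thousand.

About 95.76 thousand are unemployed.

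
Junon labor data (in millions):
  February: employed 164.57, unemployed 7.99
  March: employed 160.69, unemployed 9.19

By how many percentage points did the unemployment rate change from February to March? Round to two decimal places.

February: labor force = 164.57 + 7.99 = 172.56; u = 7.99/172.56 = 4.63%.
March: labor force = 160.69 + 9.19 = 169.88; u = 9.19/169.88 = 5.41%.
Change = 5.41% − 4.63% = +0.78 pp.

The unemployment rate changed by +0.78 percentage points.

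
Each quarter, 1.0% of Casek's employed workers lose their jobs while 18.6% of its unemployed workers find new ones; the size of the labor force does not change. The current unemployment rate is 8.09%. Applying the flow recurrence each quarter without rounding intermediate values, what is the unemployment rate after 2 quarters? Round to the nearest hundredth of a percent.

With a fixed labor force, u_{t+1} = u_t + s·(1−u_t) − f·u_t = u_t·(1−s−f) + s.
Here 1−s−f = 0.804 and s = 0.010.
u_1 = 0.080900 × 0.804 + 0.010 = 0.075044.
u_2 = 0.075044 × 0.804 + 0.010 = 0.070335.

Unemployment rate after two quarters ≈ 7.03%.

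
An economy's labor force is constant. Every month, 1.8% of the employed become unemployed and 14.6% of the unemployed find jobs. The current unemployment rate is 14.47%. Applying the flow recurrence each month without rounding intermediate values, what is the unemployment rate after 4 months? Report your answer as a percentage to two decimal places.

Unemployment rate after four months ≈ 12.68%.

With a fixed labor force, u_{t+1} = u_t + s·(1−u_t) − f·u_t = u_t·(1−s−f) + s.
Here 1−s−f = 0.836 and s = 0.018.
u_1 = 0.144700 × 0.836 + 0.018 = 0.138969.
u_2 = 0.138969 × 0.836 + 0.018 = 0.134178.
u_3 = 0.134178 × 0.836 + 0.018 = 0.130173.
u_4 = 0.130173 × 0.836 + 0.018 = 0.126825.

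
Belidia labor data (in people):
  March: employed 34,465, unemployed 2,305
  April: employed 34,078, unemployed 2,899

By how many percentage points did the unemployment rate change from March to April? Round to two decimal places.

The unemployment rate changed by +1.57 percentage points.

March: labor force = 34,465 + 2,305 = 36,770; u = 2,305/36,770 = 6.27%.
April: labor force = 34,078 + 2,899 = 36,977; u = 2,899/36,977 = 7.84%.
Change = 7.84% − 6.27% = +1.57 pp.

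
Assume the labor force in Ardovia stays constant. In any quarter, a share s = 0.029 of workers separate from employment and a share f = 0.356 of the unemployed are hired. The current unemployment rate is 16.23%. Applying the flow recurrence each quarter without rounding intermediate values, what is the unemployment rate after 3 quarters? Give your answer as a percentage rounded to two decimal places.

Unemployment rate after three quarters ≈ 9.56%.

With a fixed labor force, u_{t+1} = u_t + s·(1−u_t) − f·u_t = u_t·(1−s−f) + s.
Here 1−s−f = 0.615 and s = 0.029.
u_1 = 0.162300 × 0.615 + 0.029 = 0.128814.
u_2 = 0.128814 × 0.615 + 0.029 = 0.108221.
u_3 = 0.108221 × 0.615 + 0.029 = 0.095556.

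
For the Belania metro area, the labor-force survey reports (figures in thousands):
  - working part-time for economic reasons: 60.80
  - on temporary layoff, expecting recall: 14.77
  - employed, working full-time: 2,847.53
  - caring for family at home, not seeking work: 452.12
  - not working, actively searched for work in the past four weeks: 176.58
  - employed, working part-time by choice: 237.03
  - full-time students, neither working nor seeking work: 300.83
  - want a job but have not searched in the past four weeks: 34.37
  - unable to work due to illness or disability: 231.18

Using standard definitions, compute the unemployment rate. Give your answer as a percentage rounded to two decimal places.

Unemployment rate ≈ 5.73%.

Employed = 60.80 + 2,847.53 + 237.03 = 3,145.36 thousand (anyone who worked, including part-time for economic reasons, counts as employed).
Unemployed = 14.77 + 176.58 = 191.35 thousand (jobless and actively searching, or on temporary layoff).
Labor force = 3,145.36 + 191.35 = 3,336.71 thousand.
Unemployment rate = 191.35 / 3,336.71 = 5.73%.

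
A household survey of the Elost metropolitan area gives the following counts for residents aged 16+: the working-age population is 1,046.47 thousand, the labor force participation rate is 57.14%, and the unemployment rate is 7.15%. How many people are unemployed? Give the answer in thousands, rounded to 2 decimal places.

Labor force = 0.5714 × 1,046.47 = 597.95 thousand.
Unemployed = 0.0715 × 597.95 ≈ 42.75 thousand.

About 42.75 thousand are unemployed.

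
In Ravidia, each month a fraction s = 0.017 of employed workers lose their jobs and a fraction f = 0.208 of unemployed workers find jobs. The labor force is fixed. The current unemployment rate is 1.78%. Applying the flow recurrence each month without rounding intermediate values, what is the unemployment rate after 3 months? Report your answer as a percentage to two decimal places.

Unemployment rate after three months ≈ 4.87%.

With a fixed labor force, u_{t+1} = u_t + s·(1−u_t) − f·u_t = u_t·(1−s−f) + s.
Here 1−s−f = 0.775 and s = 0.017.
u_1 = 0.017800 × 0.775 + 0.017 = 0.030795.
u_2 = 0.030795 × 0.775 + 0.017 = 0.040866.
u_3 = 0.040866 × 0.775 + 0.017 = 0.048671.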